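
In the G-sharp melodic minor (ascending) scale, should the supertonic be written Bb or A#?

Each scale degree takes a distinct letter name. Degree 2 of a scale on G must use the letter A.
A# and Bb are enharmonically the same pitch, but only A# uses the letter A, so it is the correct spelling here.

A#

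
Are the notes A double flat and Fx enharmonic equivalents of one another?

Yes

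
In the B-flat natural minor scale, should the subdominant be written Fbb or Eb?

Eb

Each scale degree takes a distinct letter name. Degree 4 of a scale on B must use the letter E.
Eb and Fbb are enharmonically the same pitch, but only Eb uses the letter E, so it is the correct spelling here.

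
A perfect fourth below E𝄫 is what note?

Bbb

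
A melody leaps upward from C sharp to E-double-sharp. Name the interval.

The letter names run C→E, a span of 2 letter steps, so the interval is some kind of third.
C# to E## is 5 semitones. A major third is 4, so 5 makes it augmented.

augmented third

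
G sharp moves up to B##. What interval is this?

The letter names run G→B, a span of 2 letter steps, so the interval is some kind of third.
G# to B## is 5 semitones. A major third is 4, so 5 makes it augmented.

augmented third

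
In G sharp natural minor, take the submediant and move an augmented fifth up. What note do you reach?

B#

The submediant of G# natural minor is E.
An augmented fifth (8 semitones) above E lands on the letter B, giving B#.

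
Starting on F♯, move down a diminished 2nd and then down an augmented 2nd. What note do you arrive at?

D#

A diminished second down from F# is E## (letter E, 0 semitones down).
An augmented second down from E## is D# (letter D, 3 semitones down).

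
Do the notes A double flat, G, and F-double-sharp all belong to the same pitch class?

Abb = pitch class 7 and G = pitch class 7 and F## = pitch class 7 — the same pitch class, so they are enharmonic equivalents.

Yes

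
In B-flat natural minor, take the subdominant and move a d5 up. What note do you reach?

The subdominant of Bb natural minor is Eb.
A diminished fifth (6 semitones) above Eb lands on the letter B, giving Bbb.

Bbb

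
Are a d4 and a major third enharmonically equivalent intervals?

Yes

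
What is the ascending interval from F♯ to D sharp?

major sixth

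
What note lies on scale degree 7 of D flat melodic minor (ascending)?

Degree 7 takes the letter 6 steps above D, which is C.
In melodic minor (ascending), degree 7 sits 11 semitones above the tonic. Db + 11 semitones is pitch class 0, spelled on C as C.

C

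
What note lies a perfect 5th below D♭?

D down a perfect fifth is G, so the target letter is G.
From Db, a perfect fifth is 7 semitones down: Gb.

Gb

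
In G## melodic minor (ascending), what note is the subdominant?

C##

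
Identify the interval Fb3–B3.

doubly augmented fourth

Counting letters F–G–A–B gives a fourth.
Fb→B = 7 semitones, 2 wider than the perfect fourth (5), so doubly augmented.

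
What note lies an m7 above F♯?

F up a major seventh is E, so the target letter is E.
From F#, a minor seventh is 10 semitones up: E.

E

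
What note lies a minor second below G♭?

G down a major second is F, so the target letter is F.
From Gb, a minor second is 1 semitone down: F.

F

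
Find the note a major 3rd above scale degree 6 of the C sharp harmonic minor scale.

C#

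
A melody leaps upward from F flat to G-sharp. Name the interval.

doubly augmented second

The letter names run F→G, a span of 1 letter step, so the interval is some kind of second.
Fb to G# is 4 semitones. A major second is 2, so 4 makes it doubly augmented.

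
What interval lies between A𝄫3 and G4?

Counting letters A–B–C–D–E–F–G gives a seventh.
Abb→G = 12 semitones, 1 wider than the major seventh (11), so augmented.

augmented seventh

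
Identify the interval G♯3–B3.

Counting letters G–A–B gives a third.
G#→B = 3 semitones, 1 narrower than the major third (4), so minor.

minor third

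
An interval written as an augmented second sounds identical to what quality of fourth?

doubly diminished

An augmented second spans 3 semitones.
A fourth spanning 3 semitones is doubly diminished (the perfect fourth is 5).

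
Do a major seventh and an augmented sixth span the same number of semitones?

No

A major seventh spans 11 semitones; an augmented sixth spans 10.
The spans differ, so they are not enharmonic equivalents.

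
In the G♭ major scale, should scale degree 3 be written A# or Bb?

Bb

Each scale degree takes a distinct letter name. Degree 3 of a scale on G must use the letter B.
Bb and A# are enharmonically the same pitch, but only Bb uses the letter B, so it is the correct spelling here.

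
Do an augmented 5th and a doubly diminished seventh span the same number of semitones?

Yes

An augmented fifth spans 8 semitones; a doubly diminished seventh spans 8.
They are enharmonically equivalent.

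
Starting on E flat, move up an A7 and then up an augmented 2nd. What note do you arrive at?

E##

An augmented seventh up from Eb is D# (letter D, 12 semitones up).
An augmented second up from D# is E## (letter E, 3 semitones up).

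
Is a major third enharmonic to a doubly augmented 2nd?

A major third spans 4 semitones; a doubly augmented second spans 4.
They are enharmonically equivalent.

Yes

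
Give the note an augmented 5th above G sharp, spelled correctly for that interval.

G up a perfect fifth is D, so the target letter is D.
From G#, an augmented fifth is 8 semitones up: D##.

D##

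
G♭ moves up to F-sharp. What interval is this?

The letter names run G→F, a span of 6 letter steps, so the interval is some kind of seventh.
Gb to F# is 12 semitones. A major seventh is 11, so 12 makes it augmented.

augmented seventh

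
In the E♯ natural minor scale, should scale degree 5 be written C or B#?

B#

Each scale degree takes a distinct letter name. Degree 5 of a scale on E must use the letter B.
B# and C are enharmonically the same pitch, but only B# uses the letter B, so it is the correct spelling here.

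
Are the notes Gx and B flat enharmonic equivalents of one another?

No

G## is pitch class 9; Bb is pitch class 10.
The pitch classes differ (9 vs. 10), so they are not enharmonic equivalents.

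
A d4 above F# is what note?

Bb

F up a perfect fourth is Bb, so the target letter is B.
From F#, a diminished fourth is 4 semitones up: Bb.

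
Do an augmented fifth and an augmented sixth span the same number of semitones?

No

An augmented fifth spans 8 semitones; an augmented sixth spans 10.
The spans differ, so they are not enharmonic equivalents.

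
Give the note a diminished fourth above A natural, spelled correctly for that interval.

Db

A up a perfect fourth is D, so the target letter is D.
From A, a diminished fourth is 4 semitones up: Db.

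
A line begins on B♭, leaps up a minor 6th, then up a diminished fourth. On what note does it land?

A minor sixth up from Bb is Gb (letter G, 8 semitones up).
A diminished fourth up from Gb is Cbb (letter C, 4 semitones up).

Cbb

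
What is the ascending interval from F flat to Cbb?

diminished fifth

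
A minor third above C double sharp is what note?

E#

C up a major third is E, so the target letter is E.
From C##, a minor third is 3 semitones up: E#.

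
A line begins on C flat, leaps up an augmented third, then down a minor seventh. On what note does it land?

An augmented third up from Cb is E (letter E, 5 semitones up).
A minor seventh down from E is F# (letter F, 10 semitones down).

F#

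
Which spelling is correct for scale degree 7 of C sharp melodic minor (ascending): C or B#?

B#

Each scale degree takes a distinct letter name. Degree 7 of a scale on C must use the letter B.
B# and C are enharmonically the same pitch, but only B# uses the letter B, so it is the correct spelling here.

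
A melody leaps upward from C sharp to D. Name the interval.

minor second

The letter names run C→D, a span of 1 letter step, so the interval is some kind of second.
C# to D is 1 semitone. A major second is 2, so 1 makes it minor.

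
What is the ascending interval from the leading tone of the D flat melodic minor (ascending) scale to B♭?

minor seventh

The leading tone of Db melodic minor (ascending) is C.
C up to Bb: letters C→B make it a seventh; 10 semitones makes it minor.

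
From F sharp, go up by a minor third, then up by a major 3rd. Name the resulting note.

C#

A minor third up from F# is A (letter A, 3 semitones up).
A major third up from A is C# (letter C, 4 semitones up).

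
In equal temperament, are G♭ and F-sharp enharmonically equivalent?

Gb = pitch class 6 and F# = pitch class 6 — the same pitch class, so they are enharmonic equivalents.

Yes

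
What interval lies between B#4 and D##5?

Counting letters B–C–D gives a third.
B#→D## = 4 semitones, exactly the major third.

major third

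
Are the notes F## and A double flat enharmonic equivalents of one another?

F## = pitch class 7 and Abb = pitch class 7 — the same pitch class, so they are enharmonic equivalents.

Yes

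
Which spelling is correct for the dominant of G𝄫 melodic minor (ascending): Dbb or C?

Each scale degree takes a distinct letter name. Degree 5 of a scale on G must use the letter D.
Dbb and C are enharmonically the same pitch, but only Dbb uses the letter D, so it is the correct spelling here.

Dbb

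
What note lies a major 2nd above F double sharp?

G##

F up a major second is G, so the target letter is G.
From F##, a major second is 2 semitones up: G##.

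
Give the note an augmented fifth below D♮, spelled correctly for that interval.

Gb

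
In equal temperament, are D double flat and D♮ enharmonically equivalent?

No

Two spellings are enharmonically equivalent only if they share a pitch class.
Here Dbb → 0, D → 2; 0 ≠ 2, so they are not.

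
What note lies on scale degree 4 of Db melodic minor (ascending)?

The Db melodic minor (ascending) scale runs Db Eb Fb Gb Ab Bb C.
Degree 4 is Gb.

Gb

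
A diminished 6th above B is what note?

Gb

B up a major sixth is G#, so the target letter is G.
From B, a diminished sixth is 7 semitones up: Gb.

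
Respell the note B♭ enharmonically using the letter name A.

A#

Bb is pitch class 10. The letter A alone is pitch class 9.
To reach pitch class 10 from A requires an offset of +1 semitone, i.e. sharp: A#.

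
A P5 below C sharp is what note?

F#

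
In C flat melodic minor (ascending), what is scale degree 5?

The Cb melodic minor (ascending) scale runs Cb Db Ebb Fb Gb Ab Bb.
Degree 5 is Gb.

Gb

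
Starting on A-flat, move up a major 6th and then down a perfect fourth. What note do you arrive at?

C

A major sixth up from Ab is F (letter F, 9 semitones up).
A perfect fourth down from F is C (letter C, 5 semitones down).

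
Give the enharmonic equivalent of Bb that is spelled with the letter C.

Plain C sits 2 semitones above Bb, so on the letter C the same pitch needs a double flat: Cbb.

Cbb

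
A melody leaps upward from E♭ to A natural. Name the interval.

augmented fourth

The letter names run E→A, a span of 3 letter steps, so the interval is some kind of fourth.
Eb to A is 6 semitones. A perfect fourth is 5, so 6 makes it augmented.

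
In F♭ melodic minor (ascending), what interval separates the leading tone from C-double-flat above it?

The leading tone of Fb melodic minor (ascending) is Eb.
Eb up to Cbb: letters E→C make it a sixth; 7 semitones makes it diminished.

diminished sixth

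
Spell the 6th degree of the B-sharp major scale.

Degree 6 takes the letter 5 steps above B, which is G.
In major, degree 6 sits 9 semitones above the tonic. B# + 9 semitones is pitch class 9, spelled on G as G##.

G##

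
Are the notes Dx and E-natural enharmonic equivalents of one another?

Yes

D## is pitch class 4; E is pitch class 4.
All spellings map to pitch class 4, so they are enharmonically equivalent.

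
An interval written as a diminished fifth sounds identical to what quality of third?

A diminished fifth spans 6 semitones.
A third spanning 6 semitones is doubly augmented (the major third is 4).

doubly augmented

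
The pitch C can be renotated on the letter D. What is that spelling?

Plain D sits 2 semitones above C, so on the letter D the same pitch needs a double flat: Dbb.

Dbb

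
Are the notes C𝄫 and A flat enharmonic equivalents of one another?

Cbb is pitch class 10; Ab is pitch class 8.
The pitch classes differ (10 vs. 8), so they are not enharmonic equivalents.

No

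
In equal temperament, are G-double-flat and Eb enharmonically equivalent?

No

Gbb is pitch class 5; Eb is pitch class 3.
The pitch classes differ (5 vs. 3), so they are not enharmonic equivalents.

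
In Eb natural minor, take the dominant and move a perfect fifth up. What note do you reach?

The dominant of Eb natural minor is Bb.
A perfect fifth (7 semitones) above Bb lands on the letter F, giving F.

F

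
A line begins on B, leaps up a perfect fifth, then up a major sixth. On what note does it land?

D#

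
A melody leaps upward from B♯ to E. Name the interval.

Counting letters B–C–D–E gives a fourth.
B#→E = 4 semitones, 1 narrower than the perfect fourth (5), so diminished.

diminished fourth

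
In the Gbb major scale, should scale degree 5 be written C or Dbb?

Each scale degree takes a distinct letter name. Degree 5 of a scale on G must use the letter D.
Dbb and C are enharmonically the same pitch, but only Dbb uses the letter D, so it is the correct spelling here.

Dbb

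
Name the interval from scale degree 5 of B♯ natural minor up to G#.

minor second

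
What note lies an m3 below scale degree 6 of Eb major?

A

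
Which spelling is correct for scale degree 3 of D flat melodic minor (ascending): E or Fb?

Each scale degree takes a distinct letter name. Degree 3 of a scale on D must use the letter F.
Fb and E are enharmonically the same pitch, but only Fb uses the letter F, so it is the correct spelling here.

Fb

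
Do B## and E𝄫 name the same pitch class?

B## is pitch class 1; Ebb is pitch class 2.
The pitch classes differ (1 vs. 2), so they are not enharmonic equivalents.

No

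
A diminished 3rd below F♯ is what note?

D##

A third below F lands on the letter D.
A diminished third spans 2 semitones, so F# moves to pitch class 4. On the letter D that is D##.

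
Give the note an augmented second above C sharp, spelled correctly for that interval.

A second above C lands on the letter D.
An augmented second spans 3 semitones, so C# moves to pitch class 4. On the letter D that is D##.

D##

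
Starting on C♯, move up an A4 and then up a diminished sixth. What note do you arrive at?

An augmented fourth up from C# is F## (letter F, 6 semitones up).
A diminished sixth up from F## is D (letter D, 7 semitones up).

D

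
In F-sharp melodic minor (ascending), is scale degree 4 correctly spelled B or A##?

Each scale degree takes a distinct letter name. Degree 4 of a scale on F must use the letter B.
B and A## are enharmonically the same pitch, but only B uses the letter B, so it is the correct spelling here.

B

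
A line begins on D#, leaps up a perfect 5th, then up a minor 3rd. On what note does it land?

C#

A perfect fifth up from D# is A# (letter A, 7 semitones up).
A minor third up from A# is C# (letter C, 3 semitones up).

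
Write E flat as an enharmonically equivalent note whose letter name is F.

Fbb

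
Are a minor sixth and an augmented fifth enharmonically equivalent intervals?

A minor sixth spans 8 semitones; an augmented fifth spans 8.
They are enharmonically equivalent.

Yes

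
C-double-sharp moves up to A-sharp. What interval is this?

Counting letters C–D–E–F–G–A gives a sixth.
C##→A# = 8 semitones, 1 narrower than the major sixth (9), so minor.

minor sixth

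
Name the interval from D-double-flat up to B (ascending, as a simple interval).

doubly augmented sixth

The letter names run D→B, a span of 5 letter steps, so the interval is some kind of sixth.
Dbb to B is 11 semitones. A major sixth is 9, so 11 makes it doubly augmented.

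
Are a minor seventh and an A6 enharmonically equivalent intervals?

Yes

A minor seventh spans 10 semitones; an augmented sixth spans 10.
They are enharmonically equivalent.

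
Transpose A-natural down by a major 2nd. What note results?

G

A second below A lands on the letter G.
A major second spans 2 semitones, so A moves to pitch class 7. On the letter G that is G.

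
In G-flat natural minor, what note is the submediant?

Ebb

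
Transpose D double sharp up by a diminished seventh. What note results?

C#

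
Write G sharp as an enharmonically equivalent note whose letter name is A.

Ab

Plain A sits 1 semitone above G#, so on the letter A the same pitch needs a flat: Ab.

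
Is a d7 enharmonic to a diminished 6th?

No

A diminished seventh spans 9 semitones; a diminished sixth spans 7.
The spans differ, so they are not enharmonic equivalents.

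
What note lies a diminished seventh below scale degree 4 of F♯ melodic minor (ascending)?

C##

Scale degree 4 of F# melodic minor (ascending) is B.
A diminished seventh (9 semitones) below B lands on the letter C, giving C##.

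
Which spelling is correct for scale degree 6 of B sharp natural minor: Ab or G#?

G#

Each scale degree takes a distinct letter name. Degree 6 of a scale on B must use the letter G.
G# and Ab are enharmonically the same pitch, but only G# uses the letter G, so it is the correct spelling here.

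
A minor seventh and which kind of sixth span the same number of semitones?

augmented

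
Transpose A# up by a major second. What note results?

A up a major second is B, so the target letter is B.
From A#, a major second is 2 semitones up: B#.

B#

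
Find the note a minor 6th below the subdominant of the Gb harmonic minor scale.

The subdominant of Gb harmonic minor is Cb.
A minor sixth (8 semitones) below Cb lands on the letter E, giving Eb.

Eb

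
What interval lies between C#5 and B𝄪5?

augmented seventh

Counting letters C–D–E–F–G–A–B gives a seventh.
C#→B## = 12 semitones, 1 wider than the major seventh (11), so augmented.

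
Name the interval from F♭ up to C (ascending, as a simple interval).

Counting letters F–G–A–B–C gives a fifth.
Fb→C = 8 semitones, 1 wider than the perfect fifth (7), so augmented.

augmented fifth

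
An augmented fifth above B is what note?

F##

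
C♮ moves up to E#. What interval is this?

The letter names run C→E, a span of 2 letter steps, so the interval is some kind of third.
C to E# is 5 semitones. A major third is 4, so 5 makes it augmented.

augmented third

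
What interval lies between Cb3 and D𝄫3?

The letter names run C→D, a span of 1 letter step, so the interval is some kind of second.
Cb to Dbb is 1 semitone. A major second is 2, so 1 makes it minor.

minor second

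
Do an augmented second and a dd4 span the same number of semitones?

Yes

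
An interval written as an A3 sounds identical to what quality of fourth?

perfect

An augmented third spans 5 semitones.
A fourth spanning 5 semitones is perfect (the perfect fourth is 5).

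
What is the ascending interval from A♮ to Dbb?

doubly diminished fourth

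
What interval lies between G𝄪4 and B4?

diminished third

The letter names run G→B, a span of 2 letter steps, so the interval is some kind of third.
G## to B is 2 semitones. A major third is 4, so 2 makes it diminished.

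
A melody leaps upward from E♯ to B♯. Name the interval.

Counting letters E–F–G–A–B gives a fifth.
E#→B# = 7 semitones, exactly the perfect fifth.

perfect fifth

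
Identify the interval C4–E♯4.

The letter names run C→E, a span of 2 letter steps, so the interval is some kind of third.
C to E# is 5 semitones. A major third is 4, so 5 makes it augmented.

augmented third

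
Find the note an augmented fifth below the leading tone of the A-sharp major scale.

C#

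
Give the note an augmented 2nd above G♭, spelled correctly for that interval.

A

G up a major second is A, so the target letter is A.
From Gb, an augmented second is 3 semitones up: A.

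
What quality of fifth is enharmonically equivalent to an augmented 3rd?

An augmented third spans 5 semitones.
A fifth spanning 5 semitones is doubly diminished (the perfect fifth is 7).

doubly diminished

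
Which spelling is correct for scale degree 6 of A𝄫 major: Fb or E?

Each scale degree takes a distinct letter name. Degree 6 of a scale on A must use the letter F.
Fb and E are enharmonically the same pitch, but only Fb uses the letter F, so it is the correct spelling here.

Fb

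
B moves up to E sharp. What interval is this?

augmented fourth

The letter names run B→E, a span of 3 letter steps, so the interval is some kind of fourth.
B to E# is 6 semitones. A perfect fourth is 5, so 6 makes it augmented.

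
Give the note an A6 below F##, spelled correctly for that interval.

A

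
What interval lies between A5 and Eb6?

diminished fifth

The letter names run A→E, a span of 4 letter steps, so the interval is some kind of fifth.
A to Eb is 6 semitones. A perfect fifth is 7, so 6 makes it diminished.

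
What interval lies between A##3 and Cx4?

minor third

Counting letters A–B–C gives a third.
A##→C## = 3 semitones, 1 narrower than the major third (4), so minor.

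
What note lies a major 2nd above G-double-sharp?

A second above G lands on the letter A.
A major second spans 2 semitones, so G## moves to pitch class 11. On the letter A that is A##.

A##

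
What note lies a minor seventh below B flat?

B down a major seventh is C, so the target letter is C.
From Bb, a minor seventh is 10 semitones down: C.

C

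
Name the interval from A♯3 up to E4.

diminished fifth

Counting letters A–B–C–D–E gives a fifth.
A#→E = 6 semitones, 1 narrower than the perfect fifth (7), so diminished.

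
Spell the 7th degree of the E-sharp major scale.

The E# major scale runs E# F## G## A# B# C## D##.
Degree 7 is D##.

D##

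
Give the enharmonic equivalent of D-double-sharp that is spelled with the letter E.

D## is pitch class 4. The letter E alone is pitch class 4.
Pitch class 4 on E needs no accidental: E.

E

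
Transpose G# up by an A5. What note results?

D##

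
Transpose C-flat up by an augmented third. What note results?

E

A third above C lands on the letter E.
An augmented third spans 5 semitones, so Cb moves to pitch class 4. On the letter E that is E.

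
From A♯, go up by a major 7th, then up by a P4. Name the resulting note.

A major seventh up from A# is G## (letter G, 11 semitones up).
A perfect fourth up from G## is C## (letter C, 5 semitones up).

C##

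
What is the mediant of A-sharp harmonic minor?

The A# harmonic minor scale runs A# B# C# D# E# F# G##.
Degree 3 is C#.

C#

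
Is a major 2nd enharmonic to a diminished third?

Yes

A major second spans 2 semitones; a diminished third spans 2.
They are enharmonically equivalent.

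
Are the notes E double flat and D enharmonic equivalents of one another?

Ebb = pitch class 2 and D = pitch class 2 — the same pitch class, so they are enharmonic equivalents.

Yes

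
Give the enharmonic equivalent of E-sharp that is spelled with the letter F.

F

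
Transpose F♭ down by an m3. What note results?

F down a major third is Db, so the target letter is D.
From Fb, a minor third is 3 semitones down: Db.

Db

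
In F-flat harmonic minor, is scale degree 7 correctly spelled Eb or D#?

Eb

Each scale degree takes a distinct letter name. Degree 7 of a scale on F must use the letter E.
Eb and D# are enharmonically the same pitch, but only Eb uses the letter E, so it is the correct spelling here.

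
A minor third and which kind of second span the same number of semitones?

A minor third spans 3 semitones.
A second spanning 3 semitones is augmented (the major second is 2).

augmented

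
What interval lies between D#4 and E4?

The letter names run D→E, a span of 1 letter step, so the interval is some kind of second.
D# to E is 1 semitone. A major second is 2, so 1 makes it minor.

minor second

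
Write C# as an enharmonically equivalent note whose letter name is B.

B##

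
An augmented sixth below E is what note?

A sixth below E lands on the letter G.
An augmented sixth spans 10 semitones, so E moves to pitch class 6. On the letter G that is Gb.

Gb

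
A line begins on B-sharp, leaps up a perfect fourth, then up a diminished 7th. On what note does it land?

D

A perfect fourth up from B# is E# (letter E, 5 semitones up).
A diminished seventh up from E# is D (letter D, 9 semitones up).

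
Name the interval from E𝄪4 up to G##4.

minor third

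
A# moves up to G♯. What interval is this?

Counting letters A–B–C–D–E–F–G gives a seventh.
A#→G# = 10 semitones, 1 narrower than the major seventh (11), so minor.

minor seventh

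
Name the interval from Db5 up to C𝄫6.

The letter names run D→C, a span of 6 letter steps, so the interval is some kind of seventh.
Db to Cbb is 9 semitones. A major seventh is 11, so 9 makes it diminished.

diminished seventh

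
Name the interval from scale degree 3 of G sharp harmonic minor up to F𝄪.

Scale degree 3 of G# harmonic minor is B.
B up to F##: letters B→F make it a fifth; 8 semitones makes it augmented.

augmented fifth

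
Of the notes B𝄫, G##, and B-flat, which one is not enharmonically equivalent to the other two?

Bb

In 12-tone equal temperament, enharmonic equivalents share a pitch class. Bbb is pitch class 9; G## is pitch class 9; Bb is pitch class 10.
Bbb and G## share pitch class 9, while Bb is pitch class 10.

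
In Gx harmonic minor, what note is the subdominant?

C##

Degree 4 takes the letter 3 steps above G, which is C.
In harmonic minor, degree 4 sits 5 semitones above the tonic. G## + 5 semitones is pitch class 2, spelled on C as C##.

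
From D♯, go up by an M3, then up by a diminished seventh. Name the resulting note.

A major third up from D# is F## (letter F, 4 semitones up).
A diminished seventh up from F## is E (letter E, 9 semitones up).

E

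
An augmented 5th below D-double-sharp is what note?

A fifth below D lands on the letter G.
An augmented fifth spans 8 semitones, so D## moves to pitch class 8. On the letter G that is G#.

G#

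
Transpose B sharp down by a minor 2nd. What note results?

B down a major second is A, so the target letter is A.
From B#, a minor second is 1 semitone down: A##.

A##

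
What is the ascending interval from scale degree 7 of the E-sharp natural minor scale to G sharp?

perfect fourth

Scale degree 7 of E# natural minor is D#.
D# up to G#: letters D→G make it a fourth; 5 semitones makes it perfect.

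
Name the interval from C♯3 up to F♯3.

perfect fourth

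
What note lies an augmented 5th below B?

Eb

A fifth below B lands on the letter E.
An augmented fifth spans 8 semitones, so B moves to pitch class 3. On the letter E that is Eb.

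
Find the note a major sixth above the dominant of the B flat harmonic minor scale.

The dominant of Bb harmonic minor is F.
A major sixth (9 semitones) above F lands on the letter D, giving D.

D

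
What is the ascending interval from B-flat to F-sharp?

Counting letters B–C–D–E–F gives a fifth.
Bb→F# = 8 semitones, 1 wider than the perfect fifth (7), so augmented.

augmented fifth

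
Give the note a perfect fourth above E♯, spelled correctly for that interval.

E up a perfect fourth is A, so the target letter is A.
From E#, a perfect fourth is 5 semitones up: A#.

A#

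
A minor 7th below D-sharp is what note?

D down a major seventh is Eb, so the target letter is E.
From D#, a minor seventh is 10 semitones down: E#.

E#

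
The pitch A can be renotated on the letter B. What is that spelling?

A is pitch class 9. The letter B alone is pitch class 11.
To reach pitch class 9 from B requires an offset of -2 semitones, i.e. double flat: Bbb.

Bbb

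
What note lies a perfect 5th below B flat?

Eb

B down a perfect fifth is E, so the target letter is E.
From Bb, a perfect fifth is 7 semitones down: Eb.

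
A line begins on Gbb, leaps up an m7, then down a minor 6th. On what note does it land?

A minor seventh up from Gbb is Fbb (letter F, 10 semitones up).
A minor sixth down from Fbb is Abb (letter A, 8 semitones down).

Abb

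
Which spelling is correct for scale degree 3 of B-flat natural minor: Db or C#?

Db

Each scale degree takes a distinct letter name. Degree 3 of a scale on B must use the letter D.
Db and C# are enharmonically the same pitch, but only Db uses the letter D, so it is the correct spelling here.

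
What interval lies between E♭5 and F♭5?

minor second

The letter names run E→F, a span of 1 letter step, so the interval is some kind of second.
Eb to Fb is 1 semitone. A major second is 2, so 1 makes it minor.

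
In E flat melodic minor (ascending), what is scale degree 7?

Degree 7 takes the letter 6 steps above E, which is D.
In melodic minor (ascending), degree 7 sits 11 semitones above the tonic. Eb + 11 semitones is pitch class 2, spelled on D as D.

D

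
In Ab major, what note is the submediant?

The Ab major scale runs Ab Bb C Db Eb F G.
Degree 6 is F.

F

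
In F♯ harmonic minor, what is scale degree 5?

The F# harmonic minor scale runs F# G# A B C# D E#.
Degree 5 is C#.

C#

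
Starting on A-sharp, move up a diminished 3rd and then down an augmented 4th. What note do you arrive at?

A diminished third up from A# is C (letter C, 2 semitones up).
An augmented fourth down from C is Gb (letter G, 6 semitones down).

Gb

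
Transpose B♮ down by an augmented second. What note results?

B down a major second is A, so the target letter is A.
From B, an augmented second is 3 semitones down: Ab.

Ab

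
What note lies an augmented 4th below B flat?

Fb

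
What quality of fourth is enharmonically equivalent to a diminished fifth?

augmented

A diminished fifth spans 6 semitones.
A fourth spanning 6 semitones is augmented (the perfect fourth is 5).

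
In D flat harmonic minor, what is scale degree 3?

Degree 3 takes the letter 2 steps above D, which is F.
In harmonic minor, degree 3 sits 3 semitones above the tonic. Db + 3 semitones is pitch class 4, spelled on F as Fb.

Fb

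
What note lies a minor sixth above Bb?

A sixth above B lands on the letter G.
A minor sixth spans 8 semitones, so Bb moves to pitch class 6. On the letter G that is Gb.

Gb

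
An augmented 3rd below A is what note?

Fb

A third below A lands on the letter F.
An augmented third spans 5 semitones, so A moves to pitch class 4. On the letter F that is Fb.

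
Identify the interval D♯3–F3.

Counting letters D–E–F gives a third.
D#→F = 2 semitones, 2 narrower than the major third (4), so diminished.

diminished third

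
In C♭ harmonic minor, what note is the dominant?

Gb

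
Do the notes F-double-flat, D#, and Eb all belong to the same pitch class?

Yes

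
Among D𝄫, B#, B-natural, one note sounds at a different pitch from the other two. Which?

B

In 12-tone equal temperament, enharmonic equivalents share a pitch class. Dbb is pitch class 0; B# is pitch class 0; B is pitch class 11.
Dbb and B# share pitch class 0, while B is pitch class 11.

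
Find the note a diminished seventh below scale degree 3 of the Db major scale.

G#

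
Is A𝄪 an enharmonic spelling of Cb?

Yes

A## = pitch class 11 and Cb = pitch class 11 — the same pitch class, so they are enharmonic equivalents.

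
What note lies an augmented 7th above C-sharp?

B##

C up a major seventh is B, so the target letter is B.
From C#, an augmented seventh is 12 semitones up: B##.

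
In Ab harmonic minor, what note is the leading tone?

G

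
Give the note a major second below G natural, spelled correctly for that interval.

F

G down a major second is F, so the target letter is F.
From G, a major second is 2 semitones down: F.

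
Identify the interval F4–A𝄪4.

The letter names run F→A, a span of 2 letter steps, so the interval is some kind of third.
F to A## is 6 semitones. A major third is 4, so 6 makes it doubly augmented.

doubly augmented third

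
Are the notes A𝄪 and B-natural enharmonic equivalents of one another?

Yes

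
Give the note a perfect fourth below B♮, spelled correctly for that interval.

A fourth below B lands on the letter F.
A perfect fourth spans 5 semitones, so B moves to pitch class 6. On the letter F that is F#.

F#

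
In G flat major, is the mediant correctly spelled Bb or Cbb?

Bb

Each scale degree takes a distinct letter name. Degree 3 of a scale on G must use the letter B.
Bb and Cbb are enharmonically the same pitch, but only Bb uses the letter B, so it is the correct spelling here.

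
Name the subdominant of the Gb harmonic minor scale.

Cb

Degree 4 takes the letter 3 steps above G, which is C.
In harmonic minor, degree 4 sits 5 semitones above the tonic. Gb + 5 semitones is pitch class 11, spelled on C as Cb.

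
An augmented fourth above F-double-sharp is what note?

A fourth above F lands on the letter B.
An augmented fourth spans 6 semitones, so F## moves to pitch class 1. On the letter B that is B##.

B##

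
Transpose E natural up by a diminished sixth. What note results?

Cb

E up a major sixth is C#, so the target letter is C.
From E, a diminished sixth is 7 semitones up: Cb.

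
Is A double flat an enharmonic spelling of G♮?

Abb is pitch class 7; G is pitch class 7.
All spellings map to pitch class 7, so they are enharmonically equivalent.

Yes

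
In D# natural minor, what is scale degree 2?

Degree 2 takes the letter 1 step above D, which is E.
In natural minor, degree 2 sits 2 semitones above the tonic. D# + 2 semitones is pitch class 5, spelled on E as E#.

E#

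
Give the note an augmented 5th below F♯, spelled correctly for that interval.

A fifth below F lands on the letter B.
An augmented fifth spans 8 semitones, so F# moves to pitch class 10. On the letter B that is Bb.

Bb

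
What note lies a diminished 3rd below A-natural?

F##

A third below A lands on the letter F.
A diminished third spans 2 semitones, so A moves to pitch class 7. On the letter F that is F##.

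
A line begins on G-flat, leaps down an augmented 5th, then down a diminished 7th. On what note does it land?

Db

An augmented fifth down from Gb is Cbb (letter C, 8 semitones down).
A diminished seventh down from Cbb is Db (letter D, 9 semitones down).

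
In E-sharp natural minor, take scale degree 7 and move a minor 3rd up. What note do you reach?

Scale degree 7 of E# natural minor is D#.
A minor third (3 semitones) above D# lands on the letter F, giving F#.

F#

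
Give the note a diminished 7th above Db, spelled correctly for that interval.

Cbb

A seventh above D lands on the letter C.
A diminished seventh spans 9 semitones, so Db moves to pitch class 10. On the letter C that is Cbb.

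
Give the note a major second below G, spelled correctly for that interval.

G down a major second is F, so the target letter is F.
From G, a major second is 2 semitones down: F.

F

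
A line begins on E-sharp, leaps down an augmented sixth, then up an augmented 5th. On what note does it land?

An augmented sixth down from E# is G (letter G, 10 semitones down).
An augmented fifth up from G is D# (letter D, 8 semitones up).

D#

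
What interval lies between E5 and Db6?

diminished seventh

Counting letters E–F–G–A–B–C–D gives a seventh.
E→Db = 9 semitones, 2 narrower than the major seventh (11), so diminished.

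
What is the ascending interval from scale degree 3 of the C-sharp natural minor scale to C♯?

Scale degree 3 of C# natural minor is E.
E up to C#: letters E→C make it a sixth; 9 semitones makes it major.

major sixth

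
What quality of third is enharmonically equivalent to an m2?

doubly diminished

A minor second spans 1 semitone.
A third spanning 1 semitone is doubly diminished (the major third is 4).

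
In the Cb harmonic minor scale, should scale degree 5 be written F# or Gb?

Gb

Each scale degree takes a distinct letter name. Degree 5 of a scale on C must use the letter G.
Gb and F# are enharmonically the same pitch, but only Gb uses the letter G, so it is the correct spelling here.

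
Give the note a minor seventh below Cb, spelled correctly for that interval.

Db

C down a major seventh is Db, so the target letter is D.
From Cb, a minor seventh is 10 semitones down: Db.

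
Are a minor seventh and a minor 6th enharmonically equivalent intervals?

No

A minor seventh spans 10 semitones; a minor sixth spans 8.
The spans differ, so they are not enharmonic equivalents.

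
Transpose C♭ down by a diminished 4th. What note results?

A fourth below C lands on the letter G.
A diminished fourth spans 4 semitones, so Cb moves to pitch class 7. On the letter G that is G.

G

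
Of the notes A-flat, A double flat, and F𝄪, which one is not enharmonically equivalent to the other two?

Ab

In 12-tone equal temperament, enharmonic equivalents share a pitch class. Ab is pitch class 8; Abb is pitch class 7; F## is pitch class 7.
Abb and F## share pitch class 7, while Ab is pitch class 8.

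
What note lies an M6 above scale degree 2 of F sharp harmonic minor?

Scale degree 2 of F# harmonic minor is G#.
A major sixth (9 semitones) above G# lands on the letter E, giving E#.

E#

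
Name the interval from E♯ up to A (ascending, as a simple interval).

Counting letters E–F–G–A gives a fourth.
E#→A = 4 semitones, 1 narrower than the perfect fourth (5), so diminished.

diminished fourth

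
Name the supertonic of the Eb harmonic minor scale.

Degree 2 takes the letter 1 step above E, which is F.
In harmonic minor, degree 2 sits 2 semitones above the tonic. Eb + 2 semitones is pitch class 5, spelled on F as F.

F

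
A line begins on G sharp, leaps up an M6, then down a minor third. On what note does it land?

C##

A major sixth up from G# is E# (letter E, 9 semitones up).
A minor third down from E# is C## (letter C, 3 semitones down).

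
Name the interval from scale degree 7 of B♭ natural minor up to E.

augmented fifth

Scale degree 7 of Bb natural minor is Ab.
Ab up to E: letters A→E make it a fifth; 8 semitones makes it augmented.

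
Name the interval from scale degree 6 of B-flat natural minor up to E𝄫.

minor sixth

Scale degree 6 of Bb natural minor is Gb.
Gb up to Ebb: letters G→E make it a sixth; 8 semitones makes it minor.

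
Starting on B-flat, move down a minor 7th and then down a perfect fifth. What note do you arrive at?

A minor seventh down from Bb is C (letter C, 10 semitones down).
A perfect fifth down from C is F (letter F, 7 semitones down).

F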